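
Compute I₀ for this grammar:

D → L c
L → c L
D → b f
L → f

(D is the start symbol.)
{ [D → . L c], [D → . b f], [D' → . D], [L → . c L], [L → . f] }

First, augment the grammar with D' → D
I₀ = CLOSURE({ [D' → . D] }):
  [D' → . D] has the dot before D: add [D → . L c], [D → . b f]
  [D → . L c] has the dot before L: add [L → . c L], [L → . f]
No further items can be added.

I₀ = { [D → . L c], [D → . b f], [D' → . D], [L → . c L], [L → . f] }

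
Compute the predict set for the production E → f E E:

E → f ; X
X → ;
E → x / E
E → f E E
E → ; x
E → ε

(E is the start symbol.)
PREDICT(E → f E E) = (FIRST(RHS) \ {ε}) ∪ (FOLLOW(E) if ε ∈ FIRST(RHS), i.e. RHS ⇒* ε)
FIRST(f E E) = { 'f' }
ε ∉ FIRST(f E E), so FOLLOW(E) is not added.
PREDICT(E → f E E) = { 'f' }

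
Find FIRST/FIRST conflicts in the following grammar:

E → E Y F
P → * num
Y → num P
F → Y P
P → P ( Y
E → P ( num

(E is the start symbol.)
A FIRST/FIRST conflict occurs when two productions N → α and N → β for the same non-terminal have FIRST(α) ∩ FIRST(β) ≠ ∅ (with ε ∈ FIRST of a nullable right-hand side, so two nullable alternatives also conflict).

FIRST sets of the non-terminals at (or reachable through a nullable prefix from) the front of some alternative:
  FIRST(E) = { '*' }
  FIRST(P) = { '*' }

Productions for E:
  E → E Y F: FIRST = { '*' }
  E → P ( num: FIRST = { '*' }
Productions for P:
  P → * num: FIRST = { '*' }
  P → P ( Y: FIRST = { '*' }
Y, F have only one production, so no FIRST/FIRST conflict is possible there.

Conflict for E: E → E Y F and E → P ( num
  Overlap: { '*' }
Conflict for P: P → * num and P → P ( Y
  Overlap: { '*' }

Answer: Yes. E → E Y F / E → P '(' num on { '*' }; P → '*' num / P → P '(' Y on { '*' }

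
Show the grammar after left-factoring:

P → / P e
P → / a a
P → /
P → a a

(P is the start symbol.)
P → / P'
P' → P e
P' → a a
P' → ε
P → a a

Left-factoring transforms A → αβ₁ | αβ₂ into A → αA' and A' → β₁ | β₂
(α is the longest common prefix among the alternatives). Repeat until
no nonterminal has two alternatives with a common prefix.

Round 1: P has alternatives sharing prefix '/'. Introduce P': P → / P'
  Add: P' → P e
  Add: P' → a a
  Add: P' → ε

No remaining common prefixes — done.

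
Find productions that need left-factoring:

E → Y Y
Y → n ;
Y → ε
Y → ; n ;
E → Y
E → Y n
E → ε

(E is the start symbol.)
Left-factoring is needed when two productions for the same non-terminal
share a common prefix on the right-hand side.

Productions for E:
  E → Y Y
  E → Y
  E → Y n
  E → ε
Productions for Y:
  Y → n ;
  Y → ε
  Y → ; n ;

Found common prefix 'Y' in productions for E

Answer: Yes, E has productions with common prefix 'Y'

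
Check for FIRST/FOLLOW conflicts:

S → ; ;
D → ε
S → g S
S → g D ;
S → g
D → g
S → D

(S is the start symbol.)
Nullable non-terminals: D, S.
FIRST sets used below: FIRST(D) = { 'g', ε }

D: nullable alternative(s) D → ε; FOLLOW(D) = { $, ';' }
  D → ε: FIRST \ {ε} = { } — this is the only nullable alternative, skip
  D → g: FIRST \ {ε} = { 'g' } — disjoint from FOLLOW(D)

S: nullable alternative(s) S → D; FOLLOW(S) = { $ }
  S → ; ;: FIRST \ {ε} = { ';' } — disjoint from FOLLOW(S)
  S → g S: FIRST \ {ε} = { 'g' } — disjoint from FOLLOW(S)
  S → g D ;: FIRST \ {ε} = { 'g' } — disjoint from FOLLOW(S)
  S → g: FIRST \ {ε} = { 'g' } — disjoint from FOLLOW(S)
  S → D: FIRST \ {ε} = { 'g' } — this is the only nullable alternative, skip

No FIRST/FOLLOW conflicts found.

Answer: No FIRST/FOLLOW conflicts.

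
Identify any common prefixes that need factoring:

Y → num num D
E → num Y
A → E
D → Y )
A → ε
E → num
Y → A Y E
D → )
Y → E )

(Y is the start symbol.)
Yes, E has productions with common prefix 'num'

Left-factoring is needed when two productions for the same non-terminal
share a common prefix on the right-hand side.

Productions for Y:
  Y → num num D
  Y → A Y E
  Y → E )
Productions for E:
  E → num Y
  E → num
Productions for A:
  A → E
  A → ε
Productions for D:
  D → Y )
  D → )

Found common prefix 'num' in productions for E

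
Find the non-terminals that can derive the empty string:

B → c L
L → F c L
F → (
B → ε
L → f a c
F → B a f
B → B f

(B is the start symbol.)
{ 'B' }

ε-productions: B → ε
So B is immediately nullable.
No further non-terminal can be added: every production for the remaining non-terminals contains a terminal or a non-nullable non-terminal.
Nullable = { 'B' }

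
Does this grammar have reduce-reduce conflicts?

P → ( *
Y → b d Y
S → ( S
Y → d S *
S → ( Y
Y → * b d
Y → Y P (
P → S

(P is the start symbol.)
Augment with P' → P and build the canonical LR(0) collection (I0 = CLOSURE({[P' → . P]}), then GOTO on every symbol after a dot until no new states appear). It has 19 states:
  I0: { [P → . ( *], [P → . S], [P' → . P], [S → . ( S], [S → . ( Y] }  — shift
  I1: { [P → ( . *], [S → ( . S], [S → ( . Y], [S → . ( S], [S → . ( Y], [Y → . * b d], [Y → . Y P (], [Y → . b d Y], [Y → . d S *] }  — shift
  I2: { [P' → P .] }  — accept
  I3: { [P → S .] }  — reduce
  I4: { [S → ( . S], [S → ( . Y], [S → . ( S], [S → . ( Y], [Y → . * b d], [Y → . Y P (], [Y → . b d Y], [Y → . d S *] }  — shift
  I5: { [P → ( * .], [Y → * . b d] }  — shift, reduce
  I6: { [S → ( S .] }  — reduce
  I7: { [P → . ( *], [P → . S], [S → ( Y .], [S → . ( S], [S → . ( Y], [Y → Y . P (] }  — shift, reduce
  I8: { [Y → b . d Y] }  — shift
  I9: { [S → . ( S], [S → . ( Y], [Y → d . S *] }  — shift
  I10: { [Y → d S . *] }  — shift
  I11: { [Y → d S * .] }  — reduce
  I12: { [Y → . * b d], [Y → . Y P (], [Y → . b d Y], [Y → . d S *], [Y → b d . Y] }  — shift
  I13: { [Y → * . b d] }  — shift
  I14: { [P → . ( *], [P → . S], [S → . ( S], [S → . ( Y], [Y → Y . P (], [Y → b d Y .] }  — shift, reduce
  I15: { [Y → Y P . (] }  — shift
  I16: { [Y → Y P ( .] }  — reduce
  I17: { [Y → * b . d] }  — shift
  I18: { [Y → * b d .] }  — reduce

No state contains more than one complete item.

Answer: No reduce-reduce conflicts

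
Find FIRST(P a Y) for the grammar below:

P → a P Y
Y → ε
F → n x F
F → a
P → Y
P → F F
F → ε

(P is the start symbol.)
FIRST sets of the non-terminals involved (from the grammar, by fixed-point iteration):
  FIRST(P) = { 'a', 'n', ε }

To compute FIRST(P a Y), process the symbols left to right:
Symbol P is a non-terminal. Add FIRST(P) \ {ε} = { 'a', 'n' }
P is nullable (ε ∈ FIRST(P)), continue to the next symbol.
Symbol a is a terminal. Add 'a' and stop.
FIRST(P a Y) = { 'a', 'n' }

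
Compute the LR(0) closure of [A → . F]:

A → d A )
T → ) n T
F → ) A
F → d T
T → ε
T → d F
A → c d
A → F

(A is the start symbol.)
Start with: [A → . F]
  [A → . F] has the dot before F: add [F → . ) A], [F → . d T]
No further items can be added.

CLOSURE = { [A → . F], [F → . ) A], [F → . d T] }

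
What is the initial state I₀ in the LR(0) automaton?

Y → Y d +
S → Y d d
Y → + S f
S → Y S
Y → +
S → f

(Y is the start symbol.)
{ [Y → . + S f], [Y → . +], [Y → . Y d +], [Y' → . Y] }

First, augment the grammar with Y' → Y
I₀ = CLOSURE({ [Y' → . Y] }):
  [Y' → . Y] has the dot before Y: add [Y → . Y d +], [Y → . + S f], [Y → . +]
No further items can be added.

I₀ = { [Y → . + S f], [Y → . +], [Y → . Y d +], [Y' → . Y] }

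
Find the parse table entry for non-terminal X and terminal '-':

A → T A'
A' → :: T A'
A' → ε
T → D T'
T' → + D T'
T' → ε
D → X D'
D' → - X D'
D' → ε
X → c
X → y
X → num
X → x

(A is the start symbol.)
To find M[X, '-'], we find productions for X where '-' is in the predict set (PREDICT(N → α) = (FIRST(α) \ {ε}) ∪ (FOLLOW(N) if α ⇒* ε)).

X → c: PREDICT = { 'c' }
X → y: PREDICT = { 'y' }
X → num: PREDICT = { 'num' }
X → x: PREDICT = { 'x' }

M[X, '-'] is empty (no production applies)

Answer: Empty (error entry)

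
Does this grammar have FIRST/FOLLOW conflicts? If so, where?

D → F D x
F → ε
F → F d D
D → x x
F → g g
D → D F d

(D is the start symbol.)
Nullable non-terminals: F.
FIRST sets used below: FIRST(F) = { 'd', 'g', ε }

F: nullable alternative(s) F → ε; FOLLOW(F) = { 'd', 'g', 'x' }
  F → ε: FIRST \ {ε} = { } — this is the only nullable alternative, skip
  F → F d D: FIRST \ {ε} = { 'd', 'g' } — overlaps FOLLOW(F) on { 'd', 'g' }: CONFLICT
  F → g g: FIRST \ {ε} = { 'g' } — overlaps FOLLOW(F) on { 'g' }: CONFLICT

D has no nullable alternative, so no FIRST/FOLLOW check is needed there.

So the grammar has 2 FIRST/FOLLOW conflicts (marked CONFLICT above).

Answer: Yes. F → F d D with FOLLOW(F) on { 'd', 'g' }; F → g g with FOLLOW(F) on { 'g' }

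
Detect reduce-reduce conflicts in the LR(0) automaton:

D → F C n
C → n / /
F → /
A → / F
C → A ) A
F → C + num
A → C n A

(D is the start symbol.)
Augment with D' → D and build the canonical LR(0) collection (I0 = CLOSURE({[D' → . D]}), then GOTO on every symbol after a dot until no new states appear). It has 20 states:
  I0: { [A → . / F], [A → . C n A], [C → . A ) A], [C → . n / /], [D → . F C n], [D' → . D], [F → . /], [F → . C + num] }  — shift
  I1: { [A → . / F], [A → . C n A], [A → / . F], [C → . A ) A], [C → . n / /], [F → . /], [F → . C + num], [F → / .] }  — shift, reduce
  I2: { [C → A . ) A] }  — shift
  I3: { [A → C . n A], [F → C . + num] }  — shift
  I4: { [D' → D .] }  — accept
  I5: { [A → . / F], [A → . C n A], [C → . A ) A], [C → . n / /], [D → F . C n] }  — shift
  I6: { [C → n . / /] }  — shift
  I7: { [C → n / . /] }  — shift
  I8: { [C → n / / .] }  — reduce
  I9: { [A → . / F], [A → . C n A], [A → / . F], [C → . A ) A], [C → . n / /], [F → . /], [F → . C + num] }  — shift
  I10: { [A → C . n A], [D → F C . n] }  — shift
  I11: { [A → . / F], [A → . C n A], [A → C n . A], [C → . A ) A], [C → . n / /], [D → F C n .] }  — shift, reduce
  I12: { [A → C n A .], [C → A . ) A] }  — shift, reduce
  I13: { [A → C . n A] }  — shift
  I14: { [A → . / F], [A → . C n A], [A → C n . A], [C → . A ) A], [C → . n / /] }  — shift
  I15: { [A → . / F], [A → . C n A], [C → . A ) A], [C → . n / /], [C → A ) . A] }  — shift
  I16: { [C → A ) A .], [C → A . ) A] }  — shift, reduce
  I17: { [A → / F .] }  — reduce
  I18: { [F → C + . num] }  — shift
  I19: { [F → C + num .] }  — reduce

No state contains more than one complete item.

Answer: No reduce-reduce conflicts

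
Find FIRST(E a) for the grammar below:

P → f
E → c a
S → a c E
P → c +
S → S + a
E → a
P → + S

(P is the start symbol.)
FIRST sets of the non-terminals involved (from the grammar, by fixed-point iteration):
  FIRST(E) = { 'a', 'c' }

To compute FIRST(E a), process the symbols left to right:
Symbol E is a non-terminal. Add FIRST(E) \ {ε} = { 'a', 'c' }
E is not nullable (ε ∉ FIRST(E)), so stop here.
FIRST(E a) = { 'a', 'c' }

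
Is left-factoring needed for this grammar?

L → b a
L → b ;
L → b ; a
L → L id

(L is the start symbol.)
Left-factoring is needed when two productions for the same non-terminal
share a common prefix on the right-hand side.

Productions for L:
  L → b a
  L → b ;
  L → b ; a
  L → L id

Found common prefix 'b' in productions for L

Answer: Yes, L has productions with common prefix 'b'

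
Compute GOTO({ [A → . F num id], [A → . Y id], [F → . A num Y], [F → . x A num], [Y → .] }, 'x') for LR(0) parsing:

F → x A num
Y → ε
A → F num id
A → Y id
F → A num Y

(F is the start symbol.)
GOTO(I, 'x') = CLOSURE({ [A → αX.β] : [A → α.Xβ] ∈ I, X = 'x' })

Items with dot before 'x', with the dot advanced:
  [F → . x A num] → [F → x . A num]
Closure of the advanced items:
  [F → x . A num] has the dot before A: add [A → . F num id], [A → . Y id]
  [A → . F num id] has the dot before F: add [F → . x A num], [F → . A num Y]
  [A → . Y id] has the dot before Y: add [Y → .]

GOTO = { [A → . F num id], [A → . Y id], [F → . A num Y], [F → . x A num], [F → x . A num], [Y → .] }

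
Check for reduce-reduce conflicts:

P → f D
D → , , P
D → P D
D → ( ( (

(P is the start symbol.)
Augment with P' → P and build the canonical LR(0) collection (I0 = CLOSURE({[P' → . P]}), then GOTO on every symbol after a dot until no new states appear). It has 12 states:
  I0: { [P → . f D], [P' → . P] }  — shift
  I1: { [P' → P .] }  — accept
  I2: { [D → . ( ( (], [D → . , , P], [D → . P D], [P → . f D], [P → f . D] }  — shift
  I3: { [D → ( . ( (] }  — shift
  I4: { [D → , . , P] }  — shift
  I5: { [P → f D .] }  — reduce
  I6: { [D → . ( ( (], [D → . , , P], [D → . P D], [D → P . D], [P → . f D] }  — shift
  I7: { [D → P D .] }  — reduce
  I8: { [D → , , . P], [P → . f D] }  — shift
  I9: { [D → , , P .] }  — reduce
  I10: { [D → ( ( . (] }  — shift
  I11: { [D → ( ( ( .] }  — reduce

No state contains more than one complete item.

Answer: No reduce-reduce conflicts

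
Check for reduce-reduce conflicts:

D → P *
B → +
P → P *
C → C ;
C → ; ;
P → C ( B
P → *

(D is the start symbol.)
Yes — I6: [D → P * .] vs [P → P * .]

Augment with D' → D and build the canonical LR(0) collection (I0 = CLOSURE({[D' → . D]}), then GOTO on every symbol after a dot until no new states appear). It has 12 states:
  I0: { [C → . ; ;], [C → . C ;], [D → . P *], [D' → . D], [P → . *], [P → . C ( B], [P → . P *] }  — shift
  I1: { [P → * .] }  — reduce
  I2: { [C → ; . ;] }  — shift
  I3: { [C → C . ;], [P → C . ( B] }  — shift
  I4: { [D' → D .] }  — accept
  I5: { [D → P . *], [P → P . *] }  — shift
  I6: { [D → P * .], [P → P * .] }  — 2 reduces
  I7: { [B → . +], [P → C ( . B] }  — shift
  I8: { [C → C ; .] }  — reduce
  I9: { [B → + .] }  — reduce
  I10: { [P → C ( B .] }  — reduce
  I11: { [C → ; ; .] }  — reduce

I6 contains complete items [D → P * .], [P → P * .] — reduce-reduce conflict.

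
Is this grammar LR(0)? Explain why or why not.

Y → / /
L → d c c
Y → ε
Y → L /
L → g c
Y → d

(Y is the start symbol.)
No. Shift-reduce conflict between [Y → .] and [L → . d c c]

Augment with Y' → Y and build the canonical LR(0) collection (I0 = CLOSURE({[Y' → . Y]}), then GOTO on every symbol after a dot until no new states appear). It has 11 states:
  I0: { [L → . d c c], [L → . g c], [Y → . / /], [Y → . L /], [Y → . d], [Y → .], [Y' → . Y] }  — shift, reduce
  I1: { [Y → / . /] }  — shift
  I2: { [Y → L . /] }  — shift
  I3: { [Y' → Y .] }  — accept
  I4: { [L → d . c c], [Y → d .] }  — shift, reduce
  I5: { [L → g . c] }  — shift
  I6: { [L → g c .] }  — reduce
  I7: { [L → d c . c] }  — shift
  I8: { [L → d c c .] }  — reduce
  I9: { [Y → L / .] }  — reduce
  I10: { [Y → / / .] }  — reduce

Conflict in state I0:
  Shift-reduce conflict between [Y → .] and [L → . d c c]
So the grammar is NOT LR(0).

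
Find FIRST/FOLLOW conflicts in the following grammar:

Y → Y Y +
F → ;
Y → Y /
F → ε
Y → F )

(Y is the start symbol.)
No FIRST/FOLLOW conflicts.

A FIRST/FOLLOW conflict occurs when a non-terminal N has a nullable alternative N → β (β ⇒* ε) and another alternative N → α with FIRST(α) ∩ FOLLOW(N) ≠ ∅: on such a lookahead the parser cannot decide between expanding α and letting N vanish via β.

Nullable non-terminals: F.

F: nullable alternative(s) F → ε; FOLLOW(F) = { ')' }
  F → ;: FIRST \ {ε} = { ';' } — disjoint from FOLLOW(F)
  F → ε: FIRST \ {ε} = { } — this is the only nullable alternative, skip

Y has no nullable alternative, so no FIRST/FOLLOW check is needed there.

No FIRST/FOLLOW conflicts found.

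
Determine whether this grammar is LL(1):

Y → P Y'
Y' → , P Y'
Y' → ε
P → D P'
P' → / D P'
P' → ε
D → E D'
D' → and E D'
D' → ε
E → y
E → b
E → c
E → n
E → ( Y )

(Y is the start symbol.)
Yes, the grammar is LL(1).

A grammar is LL(1) if for each non-terminal N with multiple productions, the predict sets of those productions are pairwise disjoint, where PREDICT(N → α) = (FIRST(α) \ {ε}) ∪ (FOLLOW(N) if α ⇒* ε).

Relevant sets:
  FOLLOW(Y') = { $, ')' }
  FOLLOW(P') = { $, ')', ',' }
  FOLLOW(D') = { $, ')', ',', '/' }

For Y':
  PREDICT(Y' → ',' P Y') = { ',' }
  PREDICT(Y' → ε) = { $, ')' }
For P':
  PREDICT(P' → '/' D P') = { '/' }
  PREDICT(P' → ε) = { $, ')', ',' }
For D':
  PREDICT(D' → and E D') = { 'and' }
  PREDICT(D' → ε) = { $, ')', ',', '/' }
For E:
  PREDICT(E → y) = { 'y' }
  PREDICT(E → b) = { 'b' }
  PREDICT(E → c) = { 'c' }
  PREDICT(E → n) = { 'n' }
  PREDICT(E → '(' Y ')') = { '(' }
Y, P, D have a single production, so nothing to check there.

All predict sets are disjoint. The grammar IS LL(1).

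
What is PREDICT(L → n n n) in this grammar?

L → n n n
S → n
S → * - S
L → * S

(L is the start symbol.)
PREDICT(L → n n n) = (FIRST(RHS) \ {ε}) ∪ (FOLLOW(L) if ε ∈ FIRST(RHS), i.e. RHS ⇒* ε)
FIRST(n n n) = { 'n' }
ε ∉ FIRST(n n n), so FOLLOW(L) is not added.
PREDICT(L → n n n) = { 'n' }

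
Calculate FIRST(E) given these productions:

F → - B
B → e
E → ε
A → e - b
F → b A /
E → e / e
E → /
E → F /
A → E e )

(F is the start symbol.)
FIRST sets of the other non-terminals involved (by the same procedure, iterated to a fixed point):
  FIRST(F) = { '-', 'b' }

From E → ε:
  - ε-production, so ε ∈ FIRST(E)
From E → e / e:
  - e is a terminal: add 'e' and stop
From E → /:
  - '/' is a terminal: add '/' and stop
From E → F /:
  - F is a non-terminal: add FIRST(F) \ {ε} = { '-', 'b' }
    F is not nullable, so stop

Collecting: FIRST(E) = { '-', '/', 'b', 'e', ε }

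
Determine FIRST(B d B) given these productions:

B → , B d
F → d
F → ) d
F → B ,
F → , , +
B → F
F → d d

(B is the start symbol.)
{ ')', ',', 'd' }

FIRST sets of the non-terminals involved (from the grammar, by fixed-point iteration):
  FIRST(B) = { ')', ',', 'd' }

To compute FIRST(B d B), process the symbols left to right:
Symbol B is a non-terminal. Add FIRST(B) \ {ε} = { ')', ',', 'd' }
B is not nullable (ε ∉ FIRST(B)), so stop here.
FIRST(B d B) = { ')', ',', 'd' }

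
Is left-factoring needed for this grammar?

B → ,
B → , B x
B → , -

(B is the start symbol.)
Yes, B has productions with common prefix ','

Left-factoring is needed when two productions for the same non-terminal
share a common prefix on the right-hand side.

Productions for B:
  B → ,
  B → , B x
  B → , -

Found common prefix ',' in productions for B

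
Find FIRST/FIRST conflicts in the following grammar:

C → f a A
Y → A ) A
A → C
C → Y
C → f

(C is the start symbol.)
Yes. C → f a A / C → Y on { 'f' }; C → f a A / C → f on { 'f' }; C → Y / C → f on { 'f' }

A FIRST/FIRST conflict occurs when two productions N → α and N → β for the same non-terminal have FIRST(α) ∩ FIRST(β) ≠ ∅ (with ε ∈ FIRST of a nullable right-hand side, so two nullable alternatives also conflict).

FIRST sets of the non-terminals at (or reachable through a nullable prefix from) the front of some alternative:
  FIRST(Y) = { 'f' }

Productions for C:
  C → f a A: FIRST = { 'f' }
  C → Y: FIRST = { 'f' }
  C → f: FIRST = { 'f' }
Y, A have only one production, so no FIRST/FIRST conflict is possible there.

Conflict for C: C → f a A and C → Y
  Overlap: { 'f' }
Conflict for C: C → f a A and C → f
  Overlap: { 'f' }
Conflict for C: C → Y and C → f
  Overlap: { 'f' }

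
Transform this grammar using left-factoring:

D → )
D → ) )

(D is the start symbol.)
Left-factoring transforms A → αβ₁ | αβ₂ into A → αA' and A' → β₁ | β₂
(α is the longest common prefix among the alternatives). Repeat until
no nonterminal has two alternatives with a common prefix.

Round 1: D has alternatives sharing prefix ')'. Introduce D': D → ) D'
  Add: D' → ε
  Add: D' → )

No remaining common prefixes — done.

Resulting grammar:
D → ) D'
D' → ε
D' → )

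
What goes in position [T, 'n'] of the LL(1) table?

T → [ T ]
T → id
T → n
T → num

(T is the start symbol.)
T → n

To find M[T, 'n'], we find productions for T where 'n' is in the predict set (PREDICT(N → α) = (FIRST(α) \ {ε}) ∪ (FOLLOW(N) if α ⇒* ε)).

T → [ T ]: PREDICT = { '[' }
T → id: PREDICT = { 'id' }
T → n: PREDICT = { 'n' }
  'n' is in predict set, so this production goes in M[T, 'n']
T → num: PREDICT = { 'num' }

M[T, 'n'] = T → n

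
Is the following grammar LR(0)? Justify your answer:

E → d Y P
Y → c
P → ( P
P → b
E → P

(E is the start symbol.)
Yes, the grammar is LR(0)

A grammar is LR(0) if no state in the canonical LR(0) collection has:
  - both a shift item (dot before a terminal) and a complete item (shift-reduce conflict), or
  - two or more complete items (reduce-reduce conflict; the accept item [E' → E .] counts as a complete item here).

Augment with E' → E and build the canonical LR(0) collection (I0 = CLOSURE({[E' → . E]}), then GOTO on every symbol after a dot until no new states appear). It has 10 states:
  I0: { [E → . P], [E → . d Y P], [E' → . E], [P → . ( P], [P → . b] }  — shift
  I1: { [P → ( . P], [P → . ( P], [P → . b] }  — shift
  I2: { [E' → E .] }  — accept
  I3: { [E → P .] }  — reduce
  I4: { [P → b .] }  — reduce
  I5: { [E → d . Y P], [Y → . c] }  — shift
  I6: { [E → d Y . P], [P → . ( P], [P → . b] }  — shift
  I7: { [Y → c .] }  — reduce
  I8: { [E → d Y P .] }  — reduce
  I9: { [P → ( P .] }  — reduce

Every state is either a pure shift/goto state or contains exactly one complete item and nothing to shift — no conflicts. The grammar is LR(0).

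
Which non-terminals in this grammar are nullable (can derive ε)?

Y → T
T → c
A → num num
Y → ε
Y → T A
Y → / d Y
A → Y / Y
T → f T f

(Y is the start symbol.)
{ 'Y' }

ε-productions: Y → ε
So Y is immediately nullable.
No further non-terminal can be added: every production for the remaining non-terminals contains a terminal or a non-nullable non-terminal.
Nullable = { 'Y' }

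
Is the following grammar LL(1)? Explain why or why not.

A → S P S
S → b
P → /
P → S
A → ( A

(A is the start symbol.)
Yes, the grammar is LL(1).

A grammar is LL(1) if for each non-terminal N with multiple productions, the predict sets of those productions are pairwise disjoint, where PREDICT(N → α) = (FIRST(α) \ {ε}) ∪ (FOLLOW(N) if α ⇒* ε).

Relevant sets:
  FIRST(S) = { 'b' }

For A:
  PREDICT(A → S P S) = { 'b' }
  PREDICT(A → '(' A) = { '(' }
For P:
  PREDICT(P → '/') = { '/' }
  PREDICT(P → S) = { 'b' }
S has a single production, so nothing to check there.

All predict sets are disjoint. The grammar IS LL(1).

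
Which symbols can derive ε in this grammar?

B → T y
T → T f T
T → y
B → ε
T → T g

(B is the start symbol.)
{ 'B' }

A non-terminal is nullable if it can derive ε (the empty string): either it has an ε-production, or it has a production whose right-hand side consists entirely of nullable non-terminals.

ε-productions: B → ε
So B is immediately nullable.
No further non-terminal can be added: every production for the remaining non-terminals contains a terminal or a non-nullable non-terminal.
Nullable = { 'B' }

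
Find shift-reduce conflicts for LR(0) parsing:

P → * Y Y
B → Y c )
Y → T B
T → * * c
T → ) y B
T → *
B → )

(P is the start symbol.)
Augment with P' → P and build the canonical LR(0) collection (I0 = CLOSURE({[P' → . P]}), then GOTO on every symbol after a dot until no new states appear). It has 17 states:
  I0: { [P → . * Y Y], [P' → . P] }  — shift
  I1: { [P → * . Y Y], [T → . ) y B], [T → . * * c], [T → . *], [Y → . T B] }  — shift
  I2: { [P' → P .] }  — accept
  I3: { [T → ) . y B] }  — shift
  I4: { [T → * . * c], [T → * .] }  — shift, reduce
  I5: { [B → . )], [B → . Y c )], [T → . ) y B], [T → . * * c], [T → . *], [Y → . T B], [Y → T . B] }  — shift
  I6: { [P → * Y . Y], [T → . ) y B], [T → . * * c], [T → . *], [Y → . T B] }  — shift
  I7: { [P → * Y Y .] }  — reduce
  I8: { [B → ) .], [T → ) . y B] }  — shift, reduce
  I9: { [Y → T B .] }  — reduce
  I10: { [B → Y . c )] }  — shift
  I11: { [B → Y c . )] }  — shift
  I12: { [B → Y c ) .] }  — reduce
  I13: { [B → . )], [B → . Y c )], [T → ) y . B], [T → . ) y B], [T → . * * c], [T → . *], [Y → . T B] }  — shift
  I14: { [T → ) y B .] }  — reduce
  I15: { [T → * * . c] }  — shift
  I16: { [T → * * c .] }  — reduce

I4 contains reduce item [T → * .] and shift item [T → * . * c] — shift-reduce conflict.
I8 contains reduce item [B → ) .] and shift item [T → ) . y B] — shift-reduce conflict.

Answer: Yes — I4: [T → * .] vs [T → * . * c]; I8: [B → ) .] vs [T → ) . y B]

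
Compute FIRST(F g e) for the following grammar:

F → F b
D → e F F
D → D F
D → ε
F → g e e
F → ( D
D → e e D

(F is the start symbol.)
FIRST sets of the non-terminals involved (from the grammar, by fixed-point iteration):
  FIRST(F) = { '(', 'g' }

To compute FIRST(F g e), process the symbols left to right:
Symbol F is a non-terminal. Add FIRST(F) \ {ε} = { '(', 'g' }
F is not nullable (ε ∉ FIRST(F)), so stop here.
FIRST(F g e) = { '(', 'g' }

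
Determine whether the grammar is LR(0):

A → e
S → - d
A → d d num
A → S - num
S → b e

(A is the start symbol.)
A grammar is LR(0) if no state in the canonical LR(0) collection has:
  - both a shift item (dot before a terminal) and a complete item (shift-reduce conflict), or
  - two or more complete items (reduce-reduce conflict; the accept item [A' → A .] counts as a complete item here).

Augment with A' → A and build the canonical LR(0) collection (I0 = CLOSURE({[A' → . A]}), then GOTO on every symbol after a dot until no new states appear). It has 13 states:
  I0: { [A → . S - num], [A → . d d num], [A → . e], [A' → . A], [S → . - d], [S → . b e] }  — shift
  I1: { [S → - . d] }  — shift
  I2: { [A' → A .] }  — accept
  I3: { [A → S . - num] }  — shift
  I4: { [S → b . e] }  — shift
  I5: { [A → d . d num] }  — shift
  I6: { [A → e .] }  — reduce
  I7: { [A → d d . num] }  — shift
  I8: { [A → d d num .] }  — reduce
  I9: { [S → b e .] }  — reduce
  I10: { [A → S - . num] }  — shift
  I11: { [A → S - num .] }  — reduce
  I12: { [S → - d .] }  — reduce

Every state is either a pure shift/goto state or contains exactly one complete item and nothing to shift — no conflicts. The grammar is LR(0).

Answer: Yes, the grammar is LR(0)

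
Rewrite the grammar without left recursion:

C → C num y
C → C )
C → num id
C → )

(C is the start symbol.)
C → num id C'
C → ) C'
C' → num y C'
C' → ) C'
C' → ε

C is directly left-recursive. The standard transformation for
  A → A α₁ | ... | A α_m | β₁ | ... | β_n
is
  A  → β₁ A' | ... | β_n A'
  A' → α₁ A' | ... | α_m A' | ε

C → num id becomes C → num id C'
C → ) becomes C → ) C'
C → C num y becomes C' → num y C'
C → C ) becomes C' → ) C'
Add C' → ε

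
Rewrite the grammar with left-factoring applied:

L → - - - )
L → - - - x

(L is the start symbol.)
Left-factoring transforms A → αβ₁ | αβ₂ into A → αA' and A' → β₁ | β₂
(α is the longest common prefix among the alternatives). Repeat until
no nonterminal has two alternatives with a common prefix.

Round 1: L has alternatives sharing prefix '- - -'. Introduce L': L → - - - L'
  Add: L' → )
  Add: L' → x

No remaining common prefixes — done.

Resulting grammar:
L → - - - L'
L' → )
L' → x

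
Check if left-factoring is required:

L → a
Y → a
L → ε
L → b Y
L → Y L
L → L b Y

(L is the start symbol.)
Left-factoring is needed when two productions for the same non-terminal
share a common prefix on the right-hand side.

Productions for L:
  L → a
  L → ε
  L → b Y
  L → Y L
  L → L b Y

No common prefixes found.

Answer: No, left-factoring is not needed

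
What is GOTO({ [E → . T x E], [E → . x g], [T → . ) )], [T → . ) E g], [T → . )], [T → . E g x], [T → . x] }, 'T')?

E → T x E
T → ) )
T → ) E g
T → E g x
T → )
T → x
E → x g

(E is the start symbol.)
{ [E → T . x E] }

GOTO(I, 'T') = CLOSURE({ [A → αX.β] : [A → α.Xβ] ∈ I, X = 'T' })

Items with dot before 'T', with the dot advanced:
  [E → . T x E] → [E → T . x E]
Closure adds nothing (no advanced item has the dot before a non-terminal).

GOTO = { [E → T . x E] }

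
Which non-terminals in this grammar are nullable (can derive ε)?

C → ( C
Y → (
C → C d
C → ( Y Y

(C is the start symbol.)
There are no ε-productions, so no non-terminal can derive ε.
No non-terminals are nullable.

Answer: None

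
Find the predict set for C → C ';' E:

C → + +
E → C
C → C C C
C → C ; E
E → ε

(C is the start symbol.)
PREDICT(C → C ';' E) = (FIRST(RHS) \ {ε}) ∪ (FOLLOW(C) if ε ∈ FIRST(RHS), i.e. RHS ⇒* ε)
FIRST(C) = { '+' }
FIRST(C ';' E) = { '+' }
ε ∉ FIRST(C ';' E), so FOLLOW(C) is not added.
PREDICT(C → C ';' E) = { '+' }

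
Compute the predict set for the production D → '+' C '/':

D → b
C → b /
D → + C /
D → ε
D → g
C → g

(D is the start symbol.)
{ '+' }

PREDICT(D → '+' C '/') = (FIRST(RHS) \ {ε}) ∪ (FOLLOW(D) if ε ∈ FIRST(RHS), i.e. RHS ⇒* ε)
FIRST('+' C '/') = { '+' }
ε ∉ FIRST('+' C '/'), so FOLLOW(D) is not added.
PREDICT(D → '+' C '/') = { '+' }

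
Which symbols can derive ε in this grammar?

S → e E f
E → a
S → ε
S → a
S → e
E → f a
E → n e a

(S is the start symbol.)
{ 'S' }

A non-terminal is nullable if it can derive ε (the empty string): either it has an ε-production, or it has a production whose right-hand side consists entirely of nullable non-terminals.

ε-productions: S → ε
So S is immediately nullable.
No further non-terminal can be added: every production for the remaining non-terminals contains a terminal or a non-nullable non-terminal.
Nullable = { 'S' }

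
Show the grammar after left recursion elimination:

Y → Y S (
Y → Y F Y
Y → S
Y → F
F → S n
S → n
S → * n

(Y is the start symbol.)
Y is directly left-recursive. The standard transformation for
  A → A α₁ | ... | A α_m | β₁ | ... | β_n
is
  A  → β₁ A' | ... | β_n A'
  A' → α₁ A' | ... | α_m A' | ε

Y → S becomes Y → S Y'
Y → F becomes Y → F Y'
Y → Y S ( becomes Y' → S ( Y'
Y → Y F Y becomes Y' → F Y Y'
Add Y' → ε

Productions for other non-terminals are unchanged:
  F → S n
  S → n
  S → * n

Resulting grammar:
Y → S Y'
Y → F Y'
Y' → S ( Y'
Y' → F Y Y'
Y' → ε
F → S n
S → n
S → * n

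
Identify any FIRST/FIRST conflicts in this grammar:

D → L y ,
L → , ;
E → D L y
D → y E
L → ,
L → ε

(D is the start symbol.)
Yes. D → L y ',' / D → y E on { 'y' }; L → ',' ';' / L → ',' on { ',' }

A FIRST/FIRST conflict occurs when two productions N → α and N → β for the same non-terminal have FIRST(α) ∩ FIRST(β) ≠ ∅ (with ε ∈ FIRST of a nullable right-hand side, so two nullable alternatives also conflict).

FIRST sets of the non-terminals at (or reachable through a nullable prefix from) the front of some alternative:
  FIRST(L) = { ',', ε }

Productions for D:
  D → L y ,: FIRST = { ',', 'y' }
  D → y E: FIRST = { 'y' }
Productions for L:
  L → , ;: FIRST = { ',' }
  L → ,: FIRST = { ',' }
  L → ε: FIRST = { ε }
E has only one production, so no FIRST/FIRST conflict is possible there.

Conflict for D: D → L y , and D → y E
  Overlap: { 'y' }
Conflict for L: L → , ; and L → ,
  Overlap: { ',' }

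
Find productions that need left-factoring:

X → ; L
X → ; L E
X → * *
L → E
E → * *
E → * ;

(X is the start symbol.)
Left-factoring is needed when two productions for the same non-terminal
share a common prefix on the right-hand side.

Productions for X:
  X → ; L
  X → ; L E
  X → * *
Productions for E:
  E → * *
  E → * ;

Found common prefix '; L' in productions for X
Found common prefix '*' in productions for E

Answer: Yes, X has productions with common prefix '; L'; E has productions with common prefix '*'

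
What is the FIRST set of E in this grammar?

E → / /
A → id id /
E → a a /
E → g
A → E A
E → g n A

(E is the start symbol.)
{ '/', 'a', 'g' }

From E → / /:
  - '/' is a terminal: add '/' and stop
From E → a a /:
  - a is a terminal: add 'a' and stop
From E → g:
  - g is a terminal: add 'g' and stop
From E → g n A:
  - g is a terminal: add 'g' and stop

Collecting: FIRST(E) = { '/', 'a', 'g' }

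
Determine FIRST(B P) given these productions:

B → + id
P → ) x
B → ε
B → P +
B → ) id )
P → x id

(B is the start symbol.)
FIRST sets of the non-terminals involved (from the grammar, by fixed-point iteration):
  FIRST(B) = { ')', '+', 'x', ε }
  FIRST(P) = { ')', 'x' }

To compute FIRST(B P), process the symbols left to right:
Symbol B is a non-terminal. Add FIRST(B) \ {ε} = { ')', '+', 'x' }
B is nullable (ε ∈ FIRST(B)), continue to the next symbol.
Symbol P is a non-terminal. Add FIRST(P) \ {ε} = { ')', 'x' }
P is not nullable (ε ∉ FIRST(P)), so stop here.
FIRST(B P) = { ')', '+', 'x' }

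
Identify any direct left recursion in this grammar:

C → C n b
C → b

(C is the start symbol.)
Direct left recursion occurs when N → N α for some non-terminal N (the right-hand side begins with the left-hand side itself).

C → C n b: LEFT RECURSIVE (starts with C)
C → b: starts with b

The grammar has direct left recursion on: C.

Answer: Yes, C is left-recursive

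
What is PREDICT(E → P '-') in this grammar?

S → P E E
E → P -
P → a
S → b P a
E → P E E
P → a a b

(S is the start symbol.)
PREDICT(E → P '-') = (FIRST(RHS) \ {ε}) ∪ (FOLLOW(E) if ε ∈ FIRST(RHS), i.e. RHS ⇒* ε)
FIRST(P) = { 'a' }
FIRST(P '-') = { 'a' }
ε ∉ FIRST(P '-'), so FOLLOW(E) is not added.
PREDICT(E → P '-') = { 'a' }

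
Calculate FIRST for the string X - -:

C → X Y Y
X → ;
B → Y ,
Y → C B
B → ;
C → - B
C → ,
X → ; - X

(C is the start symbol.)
FIRST sets of the non-terminals involved (from the grammar, by fixed-point iteration):
  FIRST(X) = { ';' }

To compute FIRST(X - -), process the symbols left to right:
Symbol X is a non-terminal. Add FIRST(X) \ {ε} = { ';' }
X is not nullable (ε ∉ FIRST(X)), so stop here.
FIRST(X - -) = { ';' }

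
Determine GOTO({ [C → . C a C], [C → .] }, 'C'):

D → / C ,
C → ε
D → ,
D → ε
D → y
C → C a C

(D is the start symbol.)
{ [C → C . a C] }

GOTO(I, 'C') = CLOSURE({ [A → αX.β] : [A → α.Xβ] ∈ I, X = 'C' })

Items with dot before 'C', with the dot advanced:
  [C → . C a C] → [C → C . a C]
Closure adds nothing (no advanced item has the dot before a non-terminal).

GOTO = { [C → C . a C] }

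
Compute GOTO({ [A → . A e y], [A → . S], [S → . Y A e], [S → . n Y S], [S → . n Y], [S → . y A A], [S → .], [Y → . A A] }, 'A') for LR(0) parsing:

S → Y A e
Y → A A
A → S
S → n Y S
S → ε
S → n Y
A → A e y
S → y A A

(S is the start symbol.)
{ [A → . A e y], [A → . S], [A → A . e y], [S → . Y A e], [S → . n Y S], [S → . n Y], [S → . y A A], [S → .], [Y → . A A], [Y → A . A] }

GOTO(I, 'A') = CLOSURE({ [A → αX.β] : [A → α.Xβ] ∈ I, X = 'A' })

Items with dot before 'A', with the dot advanced:
  [A → . A e y] → [A → A . e y]
  [Y → . A A] → [Y → A . A]
Closure of the advanced items:
  [Y → A . A] has the dot before A: add [A → . S], [A → . A e y]
  [A → . S] has the dot before S: add [S → . Y A e], [S → . n Y S], [S → .], [S → . n Y], [S → . y A A]
  [S → . Y A e] has the dot before Y: add [Y → . A A]

GOTO = { [A → . A e y], [A → . S], [A → A . e y], [S → . Y A e], [S → . n Y S], [S → . n Y], [S → . y A A], [S → .], [Y → . A A], [Y → A . A] }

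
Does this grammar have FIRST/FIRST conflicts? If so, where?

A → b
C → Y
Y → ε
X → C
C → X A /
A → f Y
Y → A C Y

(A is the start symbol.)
Yes. C → Y / C → X A '/' on { 'b', 'f' }

A FIRST/FIRST conflict occurs when two productions N → α and N → β for the same non-terminal have FIRST(α) ∩ FIRST(β) ≠ ∅ (with ε ∈ FIRST of a nullable right-hand side, so two nullable alternatives also conflict).

FIRST sets of the non-terminals at (or reachable through a nullable prefix from) the front of some alternative:
  FIRST(Y) = { 'b', 'f', ε }
  FIRST(X) = { 'b', 'f', ε }
  FIRST(A) = { 'b', 'f' }

Productions for A:
  A → b: FIRST = { 'b' }
  A → f Y: FIRST = { 'f' }
Productions for C:
  C → Y: FIRST = { 'b', 'f', ε }
  C → X A /: FIRST = { 'b', 'f' }
Productions for Y:
  Y → ε: FIRST = { ε }
  Y → A C Y: FIRST = { 'b', 'f' }
X has only one production, so no FIRST/FIRST conflict is possible there.

Conflict for C: C → Y and C → X A /
  Overlap: { 'b', 'f' }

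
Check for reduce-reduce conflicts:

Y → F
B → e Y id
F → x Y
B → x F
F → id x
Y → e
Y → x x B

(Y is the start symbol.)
Augment with Y' → Y and build the canonical LR(0) collection (I0 = CLOSURE({[Y' → . Y]}), then GOTO on every symbol after a dot until no new states appear). It has 15 states:
  I0: { [F → . id x], [F → . x Y], [Y → . F], [Y → . e], [Y → . x x B], [Y' → . Y] }  — shift
  I1: { [Y → F .] }  — reduce
  I2: { [Y' → Y .] }  — accept
  I3: { [Y → e .] }  — reduce
  I4: { [F → id . x] }  — shift
  I5: { [F → . id x], [F → . x Y], [F → x . Y], [Y → . F], [Y → . e], [Y → . x x B], [Y → x . x B] }  — shift
  I6: { [F → x Y .] }  — reduce
  I7: { [B → . e Y id], [B → . x F], [F → . id x], [F → . x Y], [F → x . Y], [Y → . F], [Y → . e], [Y → . x x B], [Y → x . x B], [Y → x x . B] }  — shift
  I8: { [Y → x x B .] }  — reduce
  I9: { [B → e . Y id], [F → . id x], [F → . x Y], [Y → . F], [Y → . e], [Y → . x x B], [Y → e .] }  — shift, reduce
  I10: { [B → . e Y id], [B → . x F], [B → x . F], [F → . id x], [F → . x Y], [F → x . Y], [Y → . F], [Y → . e], [Y → . x x B], [Y → x . x B], [Y → x x . B] }  — shift
  I11: { [B → x F .], [Y → F .] }  — 2 reduces
  I12: { [B → e Y . id] }  — shift
  I13: { [B → e Y id .] }  — reduce
  I14: { [F → id x .] }  — reduce

I11 contains complete items [B → x F .], [Y → F .] — reduce-reduce conflict.

Answer: Yes — I11: [B → x F .] vs [Y → F .]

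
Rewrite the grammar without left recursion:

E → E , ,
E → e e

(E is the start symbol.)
E is directly left-recursive. The standard transformation for
  A → A α₁ | ... | A α_m | β₁ | ... | β_n
is
  A  → β₁ A' | ... | β_n A'
  A' → α₁ A' | ... | α_m A' | ε

E → e e becomes E → e e E'
E → E , , becomes E' → , , E'
Add E' → ε

Resulting grammar:
E → e e E'
E' → , , E'
E' → ε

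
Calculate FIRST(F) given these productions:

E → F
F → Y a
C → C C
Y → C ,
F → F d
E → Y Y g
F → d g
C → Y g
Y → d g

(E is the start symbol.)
{ 'd' }

To compute FIRST(F), examine every production with F on the left-hand side, reading each right-hand side left to right until a non-nullable symbol is reached.

FIRST sets of the other non-terminals involved (by the same procedure, iterated to a fixed point):
  FIRST(Y) = { 'd' }

From F → Y a:
  - Y is a non-terminal: add FIRST(Y) \ {ε} = { 'd' }
    Y is not nullable, so stop
From F → F d:
  - F is the symbol being defined: contributes nothing new
    F is not nullable, so stop
From F → d g:
  - d is a terminal: add 'd' and stop

Collecting: FIRST(F) = { 'd' }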